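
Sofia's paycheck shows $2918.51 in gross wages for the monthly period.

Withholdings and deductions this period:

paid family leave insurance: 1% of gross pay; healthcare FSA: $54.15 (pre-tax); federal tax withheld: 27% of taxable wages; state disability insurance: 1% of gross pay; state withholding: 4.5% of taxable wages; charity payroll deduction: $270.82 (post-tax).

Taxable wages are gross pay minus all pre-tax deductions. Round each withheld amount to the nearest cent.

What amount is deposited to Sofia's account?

$1632.88

Healthcare FSA: $54.15
Taxable wages = $2918.51 − $54.15 = $2864.36
State withholding: $2864.36 × 0.045 = $128.90
Federal tax withheld: $2864.36 × 0.27 = $773.38
State disability insurance: $2918.51 × 0.01 = $29.19
Paid family leave insurance: $2918.51 × 0.01 = $29.19
Charity payroll deduction: $270.82
Total deductions = $54.15 + $128.90 + $773.38 + $29.19 + $29.19 + $270.82 = $1285.63
Net pay = $2918.51 − $1285.63 = $1632.88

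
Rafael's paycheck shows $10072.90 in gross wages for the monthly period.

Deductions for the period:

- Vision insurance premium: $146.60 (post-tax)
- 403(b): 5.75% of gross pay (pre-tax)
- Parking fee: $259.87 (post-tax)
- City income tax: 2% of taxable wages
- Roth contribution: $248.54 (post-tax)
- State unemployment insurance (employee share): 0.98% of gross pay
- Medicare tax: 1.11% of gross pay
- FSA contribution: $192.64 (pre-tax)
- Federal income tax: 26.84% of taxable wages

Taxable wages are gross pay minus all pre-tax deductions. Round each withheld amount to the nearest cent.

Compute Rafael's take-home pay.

FSA contribution: $192.64
403(b): $10072.90 × 0.0575 = $579.19
Pre-tax total = $192.64 + $579.19 = $771.83
Taxable wages = $10072.90 − $771.83 = $9301.07
Federal income tax: $9301.07 × 0.2684 = $2496.41
City income tax: $9301.07 × 0.02 = $186.02
State unemployment insurance (employee share): $10072.90 × 0.0098 = $98.71
Medicare tax: $10072.90 × 0.0111 = $111.81
Roth contribution: $248.54
Parking fee: $259.87
Vision insurance premium: $146.60
Total deductions = $192.64 + $579.19 + $2496.41 + $186.02 + $98.71 + $111.81 + $248.54 + $259.87 + $146.60 = $4319.79
Net pay = $10072.90 − $4319.79 = $5753.11

$5753.11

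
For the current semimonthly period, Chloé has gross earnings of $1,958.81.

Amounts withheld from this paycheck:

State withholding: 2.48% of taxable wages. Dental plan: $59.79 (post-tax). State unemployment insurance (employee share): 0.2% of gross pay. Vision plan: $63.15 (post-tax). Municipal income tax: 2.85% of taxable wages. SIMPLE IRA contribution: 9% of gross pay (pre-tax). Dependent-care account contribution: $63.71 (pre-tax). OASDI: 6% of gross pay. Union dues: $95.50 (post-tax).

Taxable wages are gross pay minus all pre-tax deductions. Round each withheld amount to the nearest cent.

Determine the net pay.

SIMPLE IRA contribution: $1,958.81 × 0.09 = $176.29
Dependent-care account contribution: $63.71
Pre-tax total = $176.29 + $63.71 = $240.00
Taxable wages = $1,958.81 − $240.00 = $1,718.81
State withholding: $1,718.81 × 0.0248 = $42.63
Municipal income tax: $1,718.81 × 0.0285 = $48.99
OASDI: $1,958.81 × 0.06 = $117.53
State unemployment insurance (employee share): $1,958.81 × 0.002 = $3.92
Union dues: $95.50
Vision plan: $63.15
Dental plan: $59.79
Total deductions = $176.29 + $63.71 + $42.63 + $48.99 + $117.53 + $3.92 + $95.50 + $63.15 + $59.79 = $671.51
Net pay = $1,958.81 − $671.51 = $1,287.30

$1,287.30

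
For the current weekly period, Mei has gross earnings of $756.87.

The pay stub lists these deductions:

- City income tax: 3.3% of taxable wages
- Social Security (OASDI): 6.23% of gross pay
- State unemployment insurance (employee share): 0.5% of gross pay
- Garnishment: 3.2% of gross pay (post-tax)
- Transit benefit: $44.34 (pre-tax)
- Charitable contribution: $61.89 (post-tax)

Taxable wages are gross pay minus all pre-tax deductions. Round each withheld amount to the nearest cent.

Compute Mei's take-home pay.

Transit benefit: $44.34
Taxable wages = $756.87 − $44.34 = $712.53
City income tax: $712.53 × 0.033 = $23.51
State unemployment insurance (employee share): $756.87 × 0.005 = $3.78
Social Security (OASDI): $756.87 × 0.0623 = $47.15
Charitable contribution: $61.89
Garnishment: $756.87 × 0.032 = $24.22
Total deductions = $44.34 + $23.51 + $3.78 + $47.15 + $61.89 + $24.22 = $204.89
Net pay = $756.87 − $204.89 = $551.98

$551.98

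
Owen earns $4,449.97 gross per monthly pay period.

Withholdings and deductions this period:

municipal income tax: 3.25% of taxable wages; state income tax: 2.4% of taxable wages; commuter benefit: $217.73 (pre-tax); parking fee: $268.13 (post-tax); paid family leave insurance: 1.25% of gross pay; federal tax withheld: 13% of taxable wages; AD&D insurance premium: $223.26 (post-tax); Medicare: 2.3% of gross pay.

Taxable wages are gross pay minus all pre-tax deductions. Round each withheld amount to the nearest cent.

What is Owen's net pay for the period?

$2,793.57

Commuter benefit: $217.73
Taxable wages = $4,449.97 − $217.73 = $4,232.24
Federal tax withheld: $4,232.24 × 0.13 = $550.19
Municipal income tax: $4,232.24 × 0.0325 = $137.55
State income tax: $4,232.24 × 0.024 = $101.57
Medicare: $4,449.97 × 0.023 = $102.35
Paid family leave insurance: $4,449.97 × 0.0125 = $55.62
Parking fee: $268.13
AD&D insurance premium: $223.26
Total deductions = $217.73 + $550.19 + $137.55 + $101.57 + $102.35 + $55.62 + $268.13 + $223.26 = $1,656.40
Net pay = $4,449.97 − $1,656.40 = $2,793.57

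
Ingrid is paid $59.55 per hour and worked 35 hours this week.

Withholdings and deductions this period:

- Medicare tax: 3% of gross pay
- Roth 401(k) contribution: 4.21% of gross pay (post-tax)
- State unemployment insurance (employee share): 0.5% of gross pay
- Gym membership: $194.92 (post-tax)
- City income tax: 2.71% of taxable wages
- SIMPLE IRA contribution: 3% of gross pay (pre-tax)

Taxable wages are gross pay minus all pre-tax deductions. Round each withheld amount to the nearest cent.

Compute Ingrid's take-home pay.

Gross pay: 35 × $59.55 = $2084.25
SIMPLE IRA contribution: $2084.25 × 0.03 = $62.53
Taxable wages = $2084.25 − $62.53 = $2021.72
City income tax: $2021.72 × 0.0271 = $54.79
Medicare tax: $2084.25 × 0.03 = $62.53
State unemployment insurance (employee share): $2084.25 × 0.005 = $10.42
Roth 401(k) contribution: $2084.25 × 0.0421 = $87.75
Gym membership: $194.92
Total deductions = $62.53 + $54.79 + $62.53 + $10.42 + $87.75 + $194.92 = $472.94
Net pay = $2084.25 − $472.94 = $1611.31

$1611.31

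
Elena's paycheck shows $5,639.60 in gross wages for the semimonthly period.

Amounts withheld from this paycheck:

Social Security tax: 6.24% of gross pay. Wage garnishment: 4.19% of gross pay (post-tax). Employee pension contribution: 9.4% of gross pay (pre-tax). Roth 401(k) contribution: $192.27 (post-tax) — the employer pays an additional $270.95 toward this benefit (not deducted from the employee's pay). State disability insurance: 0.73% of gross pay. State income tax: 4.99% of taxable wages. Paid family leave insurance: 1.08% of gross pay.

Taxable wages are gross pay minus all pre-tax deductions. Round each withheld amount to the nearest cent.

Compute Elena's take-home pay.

Employee pension contribution: $5,639.60 × 0.094 = $530.12
Taxable wages = $5,639.60 − $530.12 = $5,109.48
State income tax: $5,109.48 × 0.0499 = $254.96
State disability insurance: $5,639.60 × 0.0073 = $41.17
Paid family leave insurance: $5,639.60 × 0.0108 = $60.91
Social Security tax: $5,639.60 × 0.0624 = $351.91
Wage garnishment: $5,639.60 × 0.0419 = $236.30
Roth 401(k) contribution: $192.27
(Employer's $270.95 toward Roth 401(k) contribution is not withheld from the employee.)
Total deductions = $530.12 + $254.96 + $41.17 + $60.91 + $351.91 + $236.30 + $192.27 = $1,667.64
Net pay = $5,639.60 − $1,667.64 = $3,971.96

$3,971.96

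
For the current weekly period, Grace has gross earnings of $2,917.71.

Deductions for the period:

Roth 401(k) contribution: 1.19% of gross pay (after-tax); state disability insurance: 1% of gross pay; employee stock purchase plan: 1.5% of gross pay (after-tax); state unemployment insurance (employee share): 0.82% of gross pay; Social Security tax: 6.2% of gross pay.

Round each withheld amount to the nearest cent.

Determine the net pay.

$2,605.21

State disability insurance: $2,917.71 × 0.01 = $29.18
Social Security tax: $2,917.71 × 0.062 = $180.90
State unemployment insurance (employee share): $2,917.71 × 0.0082 = $23.93
Employee stock purchase plan: $2,917.71 × 0.015 = $43.77
Roth 401(k) contribution: $2,917.71 × 0.0119 = $34.72
Total deductions = $29.18 + $180.90 + $23.93 + $43.77 + $34.72 = $312.50
Net pay = $2,917.71 − $312.50 = $2,605.21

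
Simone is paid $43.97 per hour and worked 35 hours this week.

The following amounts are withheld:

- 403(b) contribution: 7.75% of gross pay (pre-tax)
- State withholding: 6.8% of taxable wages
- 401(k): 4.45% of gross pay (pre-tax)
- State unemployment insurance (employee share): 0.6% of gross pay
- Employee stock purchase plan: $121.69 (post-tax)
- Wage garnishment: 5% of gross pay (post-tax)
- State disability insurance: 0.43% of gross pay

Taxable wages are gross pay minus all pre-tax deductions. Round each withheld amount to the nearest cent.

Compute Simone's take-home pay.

$1,044.83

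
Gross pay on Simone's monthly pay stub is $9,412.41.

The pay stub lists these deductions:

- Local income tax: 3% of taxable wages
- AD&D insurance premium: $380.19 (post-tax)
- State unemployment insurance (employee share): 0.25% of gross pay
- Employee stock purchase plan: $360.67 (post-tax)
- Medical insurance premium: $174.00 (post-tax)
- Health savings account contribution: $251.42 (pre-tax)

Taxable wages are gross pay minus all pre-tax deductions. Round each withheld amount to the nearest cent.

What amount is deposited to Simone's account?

Health savings account contribution: $251.42
Taxable wages = $9,412.41 − $251.42 = $9,160.99
Local income tax: $9,160.99 × 0.03 = $274.83
State unemployment insurance (employee share): $9,412.41 × 0.0025 = $23.53
Medical insurance premium: $174.00
AD&D insurance premium: $380.19
Employee stock purchase plan: $360.67
Total deductions = $251.42 + $274.83 + $23.53 + $174.00 + $380.19 + $360.67 = $1,464.64
Net pay = $9,412.41 − $1,464.64 = $7,947.77

$7,947.77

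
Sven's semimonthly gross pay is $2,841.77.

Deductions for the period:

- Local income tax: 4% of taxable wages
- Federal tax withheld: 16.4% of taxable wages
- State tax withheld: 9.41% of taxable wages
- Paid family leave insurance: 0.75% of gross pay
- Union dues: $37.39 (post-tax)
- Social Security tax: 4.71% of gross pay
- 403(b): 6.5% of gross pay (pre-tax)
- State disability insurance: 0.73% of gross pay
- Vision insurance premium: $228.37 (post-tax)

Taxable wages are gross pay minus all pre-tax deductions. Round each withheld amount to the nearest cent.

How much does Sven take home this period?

$1,423.32

403(b): $2,841.77 × 0.065 = $184.72
Taxable wages = $2,841.77 − $184.72 = $2,657.05
State tax withheld: $2,657.05 × 0.0941 = $250.03
Federal tax withheld: $2,657.05 × 0.164 = $435.76
Local income tax: $2,657.05 × 0.04 = $106.28
Social Security tax: $2,841.77 × 0.0471 = $133.85
State disability insurance: $2,841.77 × 0.0073 = $20.74
Paid family leave insurance: $2,841.77 × 0.0075 = $21.31
Vision insurance premium: $228.37
Union dues: $37.39
Total deductions = $184.72 + $250.03 + $435.76 + $106.28 + $133.85 + $20.74 + $21.31 + $228.37 + $37.39 = $1,418.45
Net pay = $2,841.77 − $1,418.45 = $1,423.32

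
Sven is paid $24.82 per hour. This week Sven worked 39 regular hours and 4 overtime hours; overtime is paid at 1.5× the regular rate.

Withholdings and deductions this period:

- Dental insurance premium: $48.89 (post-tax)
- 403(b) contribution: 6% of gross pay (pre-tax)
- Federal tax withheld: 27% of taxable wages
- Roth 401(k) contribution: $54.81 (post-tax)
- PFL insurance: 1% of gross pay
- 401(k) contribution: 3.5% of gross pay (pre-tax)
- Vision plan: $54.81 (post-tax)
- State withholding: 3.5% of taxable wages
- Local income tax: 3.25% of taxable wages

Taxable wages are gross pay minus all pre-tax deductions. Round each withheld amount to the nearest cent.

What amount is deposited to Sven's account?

$499.97

Regular pay: 39 × $24.82 = $967.98
Overtime pay: 4 × $24.82 × 1.5 = $148.92
Gross pay = $967.98 + $148.92 = $1,116.90
403(b) contribution: $1,116.90 × 0.06 = $67.01
401(k) contribution: $1,116.90 × 0.035 = $39.09
Pre-tax total = $67.01 + $39.09 = $106.10
Taxable wages = $1,116.90 − $106.10 = $1,010.80
Local income tax: $1,010.80 × 0.0325 = $32.85
Federal tax withheld: $1,010.80 × 0.27 = $272.92
State withholding: $1,010.80 × 0.035 = $35.38
PFL insurance: $1,116.90 × 0.01 = $11.17
Roth 401(k) contribution: $54.81
Vision plan: $54.81
Dental insurance premium: $48.89
Total deductions = $67.01 + $39.09 + $32.85 + $272.92 + $35.38 + $11.17 + $54.81 + $54.81 + $48.89 = $616.93
Net pay = $1,116.90 − $616.93 = $499.97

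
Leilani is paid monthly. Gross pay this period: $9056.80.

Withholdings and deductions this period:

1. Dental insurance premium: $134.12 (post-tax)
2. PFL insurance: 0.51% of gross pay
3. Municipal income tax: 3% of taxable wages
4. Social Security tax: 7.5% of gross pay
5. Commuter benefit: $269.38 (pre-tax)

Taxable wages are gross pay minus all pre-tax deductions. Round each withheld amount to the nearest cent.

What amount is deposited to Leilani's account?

$7664.23

Commuter benefit: $269.38
Taxable wages = $9056.80 − $269.38 = $8787.42
Municipal income tax: $8787.42 × 0.03 = $263.62
Social Security tax: $9056.80 × 0.075 = $679.26
PFL insurance: $9056.80 × 0.0051 = $46.19
Dental insurance premium: $134.12
Total deductions = $269.38 + $263.62 + $679.26 + $46.19 + $134.12 = $1392.57
Net pay = $9056.80 − $1392.57 = $7664.23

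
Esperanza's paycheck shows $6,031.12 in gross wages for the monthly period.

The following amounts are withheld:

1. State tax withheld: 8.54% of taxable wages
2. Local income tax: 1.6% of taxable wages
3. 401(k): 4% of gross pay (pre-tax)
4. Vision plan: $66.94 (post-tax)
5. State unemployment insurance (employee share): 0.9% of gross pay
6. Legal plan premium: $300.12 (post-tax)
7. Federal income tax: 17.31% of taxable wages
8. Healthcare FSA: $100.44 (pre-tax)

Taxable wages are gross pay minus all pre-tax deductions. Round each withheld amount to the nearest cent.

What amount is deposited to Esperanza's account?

$3,706.35

401(k): $6,031.12 × 0.04 = $241.24
Healthcare FSA: $100.44
Pre-tax total = $241.24 + $100.44 = $341.68
Taxable wages = $6,031.12 − $341.68 = $5,689.44
Local income tax: $5,689.44 × 0.016 = $91.03
State tax withheld: $5,689.44 × 0.0854 = $485.88
Federal income tax: $5,689.44 × 0.1731 = $984.84
State unemployment insurance (employee share): $6,031.12 × 0.009 = $54.28
Vision plan: $66.94
Legal plan premium: $300.12
Total deductions = $241.24 + $100.44 + $91.03 + $485.88 + $984.84 + $54.28 + $66.94 + $300.12 = $2,324.77
Net pay = $6,031.12 − $2,324.77 = $3,706.35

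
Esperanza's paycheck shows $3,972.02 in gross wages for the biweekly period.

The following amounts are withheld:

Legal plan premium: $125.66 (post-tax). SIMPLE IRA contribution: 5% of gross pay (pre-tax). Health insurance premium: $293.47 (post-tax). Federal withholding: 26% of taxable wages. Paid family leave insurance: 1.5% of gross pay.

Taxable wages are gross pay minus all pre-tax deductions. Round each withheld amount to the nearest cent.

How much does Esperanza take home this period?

SIMPLE IRA contribution: $3,972.02 × 0.05 = $198.60
Taxable wages = $3,972.02 − $198.60 = $3,773.42
Federal withholding: $3,773.42 × 0.26 = $981.09
Paid family leave insurance: $3,972.02 × 0.015 = $59.58
Health insurance premium: $293.47
Legal plan premium: $125.66
Total deductions = $198.60 + $981.09 + $59.58 + $293.47 + $125.66 = $1,658.40
Net pay = $3,972.02 − $1,658.40 = $2,313.62

$2,313.62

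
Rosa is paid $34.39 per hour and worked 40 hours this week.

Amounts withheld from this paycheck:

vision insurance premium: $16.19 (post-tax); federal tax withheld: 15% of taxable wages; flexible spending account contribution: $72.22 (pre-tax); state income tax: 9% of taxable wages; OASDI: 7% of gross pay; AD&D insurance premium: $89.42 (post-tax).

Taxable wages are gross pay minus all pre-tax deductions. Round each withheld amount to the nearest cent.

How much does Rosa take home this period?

Gross pay: 40 × $34.39 = $1,375.60
Flexible spending account contribution: $72.22
Taxable wages = $1,375.60 − $72.22 = $1,303.38
State income tax: $1,303.38 × 0.09 = $117.30
Federal tax withheld: $1,303.38 × 0.15 = $195.51
OASDI: $1,375.60 × 0.07 = $96.29
Vision insurance premium: $16.19
AD&D insurance premium: $89.42
Total deductions = $72.22 + $117.30 + $195.51 + $96.29 + $16.19 + $89.42 = $586.93
Net pay = $1,375.60 − $586.93 = $788.67

$788.67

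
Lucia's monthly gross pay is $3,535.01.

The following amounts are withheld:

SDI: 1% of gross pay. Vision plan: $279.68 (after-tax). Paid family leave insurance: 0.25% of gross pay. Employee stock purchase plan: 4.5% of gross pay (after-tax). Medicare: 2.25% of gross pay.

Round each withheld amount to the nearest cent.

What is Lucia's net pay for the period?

$2,972.52

Medicare: $3,535.01 × 0.0225 = $79.54
Paid family leave insurance: $3,535.01 × 0.0025 = $8.84
SDI: $3,535.01 × 0.01 = $35.35
Vision plan: $279.68
Employee stock purchase plan: $3,535.01 × 0.045 = $159.08
Total deductions = $79.54 + $8.84 + $35.35 + $279.68 + $159.08 = $562.49
Net pay = $3,535.01 − $562.49 = $2,972.52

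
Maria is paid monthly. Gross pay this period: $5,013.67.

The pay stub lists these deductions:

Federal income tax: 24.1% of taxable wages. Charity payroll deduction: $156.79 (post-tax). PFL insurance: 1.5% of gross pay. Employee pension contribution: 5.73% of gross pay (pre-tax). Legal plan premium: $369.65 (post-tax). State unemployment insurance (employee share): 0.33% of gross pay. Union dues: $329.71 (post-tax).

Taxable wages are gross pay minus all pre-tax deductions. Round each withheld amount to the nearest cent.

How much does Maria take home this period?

$2,639.42

Employee pension contribution: $5,013.67 × 0.0573 = $287.28
Taxable wages = $5,013.67 − $287.28 = $4,726.39
Federal income tax: $4,726.39 × 0.241 = $1,139.06
State unemployment insurance (employee share): $5,013.67 × 0.0033 = $16.55
PFL insurance: $5,013.67 × 0.015 = $75.21
Legal plan premium: $369.65
Union dues: $329.71
Charity payroll deduction: $156.79
Total deductions = $287.28 + $1,139.06 + $16.55 + $75.21 + $369.65 + $329.71 + $156.79 = $2,374.25
Net pay = $5,013.67 − $2,374.25 = $2,639.42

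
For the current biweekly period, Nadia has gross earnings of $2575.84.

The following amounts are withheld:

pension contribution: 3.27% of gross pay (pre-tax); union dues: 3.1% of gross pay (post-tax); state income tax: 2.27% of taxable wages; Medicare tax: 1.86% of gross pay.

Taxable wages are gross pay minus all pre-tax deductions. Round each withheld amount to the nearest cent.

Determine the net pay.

Pension contribution: $2575.84 × 0.0327 = $84.23
Taxable wages = $2575.84 − $84.23 = $2491.61
State income tax: $2491.61 × 0.0227 = $56.56
Medicare tax: $2575.84 × 0.0186 = $47.91
Union dues: $2575.84 × 0.031 = $79.85
Total deductions = $84.23 + $56.56 + $47.91 + $79.85 = $268.55
Net pay = $2575.84 − $268.55 = $2307.29

$2307.29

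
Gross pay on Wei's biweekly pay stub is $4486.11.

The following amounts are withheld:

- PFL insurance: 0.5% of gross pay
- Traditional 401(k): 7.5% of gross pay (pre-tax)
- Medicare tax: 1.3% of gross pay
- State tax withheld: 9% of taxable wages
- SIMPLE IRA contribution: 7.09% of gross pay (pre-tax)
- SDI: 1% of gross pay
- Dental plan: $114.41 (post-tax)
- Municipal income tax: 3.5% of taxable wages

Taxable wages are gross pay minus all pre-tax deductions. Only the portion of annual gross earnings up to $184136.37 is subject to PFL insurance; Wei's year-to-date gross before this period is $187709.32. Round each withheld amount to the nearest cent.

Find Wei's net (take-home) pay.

$3135.04

Traditional 401(k): $4486.11 × 0.075 = $336.46
SIMPLE IRA contribution: $4486.11 × 0.0709 = $318.07
Pre-tax total = $336.46 + $318.07 = $654.53
Taxable wages = $4486.11 − $654.53 = $3831.58
State tax withheld: $3831.58 × 0.09 = $344.84
Municipal income tax: $3831.58 × 0.035 = $134.11
Medicare tax: $4486.11 × 0.013 = $58.32
PFL insurance: annual cap $184136.37 already reached (YTD $187709.32), so $0.00
SDI: $4486.11 × 0.01 = $44.86
Dental plan: $114.41
Total deductions = $336.46 + $318.07 + $344.84 + $134.11 + $58.32 + $0.00 + $44.86 + $114.41 = $1351.07
Net pay = $4486.11 − $1351.07 = $3135.04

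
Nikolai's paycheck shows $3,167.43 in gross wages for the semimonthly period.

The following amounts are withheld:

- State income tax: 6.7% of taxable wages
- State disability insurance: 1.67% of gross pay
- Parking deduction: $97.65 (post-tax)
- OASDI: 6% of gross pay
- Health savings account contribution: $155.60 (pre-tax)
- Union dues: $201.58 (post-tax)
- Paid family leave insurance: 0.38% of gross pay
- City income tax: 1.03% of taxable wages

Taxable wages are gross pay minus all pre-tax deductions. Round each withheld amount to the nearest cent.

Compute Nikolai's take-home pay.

$2,224.80

Health savings account contribution: $155.60
Taxable wages = $3,167.43 − $155.60 = $3,011.83
City income tax: $3,011.83 × 0.0103 = $31.02
State income tax: $3,011.83 × 0.067 = $201.79
State disability insurance: $3,167.43 × 0.0167 = $52.90
Paid family leave insurance: $3,167.43 × 0.0038 = $12.04
OASDI: $3,167.43 × 0.06 = $190.05
Union dues: $201.58
Parking deduction: $97.65
Total deductions = $155.60 + $31.02 + $201.79 + $52.90 + $12.04 + $190.05 + $201.58 + $97.65 = $942.63
Net pay = $3,167.43 − $942.63 = $2,224.80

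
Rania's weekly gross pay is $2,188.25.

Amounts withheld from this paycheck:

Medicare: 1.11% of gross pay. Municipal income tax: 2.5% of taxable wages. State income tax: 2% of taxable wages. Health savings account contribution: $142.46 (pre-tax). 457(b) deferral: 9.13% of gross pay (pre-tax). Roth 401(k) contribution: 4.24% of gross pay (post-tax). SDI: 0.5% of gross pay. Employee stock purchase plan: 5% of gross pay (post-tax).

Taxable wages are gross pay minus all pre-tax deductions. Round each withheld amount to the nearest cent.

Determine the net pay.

457(b) deferral: $2,188.25 × 0.0913 = $199.79
Health savings account contribution: $142.46
Pre-tax total = $199.79 + $142.46 = $342.25
Taxable wages = $2,188.25 − $342.25 = $1,846.00
Municipal income tax: $1,846.00 × 0.025 = $46.15
State income tax: $1,846.00 × 0.02 = $36.92
SDI: $2,188.25 × 0.005 = $10.94
Medicare: $2,188.25 × 0.0111 = $24.29
Roth 401(k) contribution: $2,188.25 × 0.0424 = $92.78
Employee stock purchase plan: $2,188.25 × 0.05 = $109.41
Total deductions = $199.79 + $142.46 + $46.15 + $36.92 + $10.94 + $24.29 + $92.78 + $109.41 = $662.74
Net pay = $2,188.25 − $662.74 = $1,525.51

$1,525.51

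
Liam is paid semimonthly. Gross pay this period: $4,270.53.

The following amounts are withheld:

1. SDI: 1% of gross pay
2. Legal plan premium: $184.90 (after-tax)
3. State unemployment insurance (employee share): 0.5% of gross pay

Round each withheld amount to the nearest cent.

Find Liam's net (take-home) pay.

SDI: $4,270.53 × 0.01 = $42.71
State unemployment insurance (employee share): $4,270.53 × 0.005 = $21.35
Legal plan premium: $184.90
Total deductions = $42.71 + $21.35 + $184.90 = $248.96
Net pay = $4,270.53 − $248.96 = $4,021.57

$4,021.57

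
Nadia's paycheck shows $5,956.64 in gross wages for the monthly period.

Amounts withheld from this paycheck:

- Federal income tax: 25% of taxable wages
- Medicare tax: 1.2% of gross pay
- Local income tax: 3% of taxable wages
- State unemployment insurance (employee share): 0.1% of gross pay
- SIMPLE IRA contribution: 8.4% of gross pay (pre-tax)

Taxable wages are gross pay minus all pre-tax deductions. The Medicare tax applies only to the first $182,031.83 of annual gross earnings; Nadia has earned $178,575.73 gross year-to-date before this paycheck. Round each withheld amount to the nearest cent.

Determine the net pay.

$3,881.09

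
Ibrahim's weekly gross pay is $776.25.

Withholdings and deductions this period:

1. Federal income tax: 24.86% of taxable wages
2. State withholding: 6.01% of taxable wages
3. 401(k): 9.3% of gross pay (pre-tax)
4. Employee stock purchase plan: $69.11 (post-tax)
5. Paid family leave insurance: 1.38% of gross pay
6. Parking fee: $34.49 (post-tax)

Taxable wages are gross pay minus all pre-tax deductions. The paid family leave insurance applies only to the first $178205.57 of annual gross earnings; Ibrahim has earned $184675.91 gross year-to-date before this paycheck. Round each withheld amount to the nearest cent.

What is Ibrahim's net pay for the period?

401(k): $776.25 × 0.093 = $72.19
Taxable wages = $776.25 − $72.19 = $704.06
State withholding: $704.06 × 0.0601 = $42.31
Federal income tax: $704.06 × 0.2486 = $175.03
Paid family leave insurance: annual cap $178205.57 already reached (YTD $184675.91), so $0.00
Employee stock purchase plan: $69.11
Parking fee: $34.49
Total deductions = $72.19 + $42.31 + $175.03 + $0.00 + $69.11 + $34.49 = $393.13
Net pay = $776.25 − $393.13 = $383.12

$383.12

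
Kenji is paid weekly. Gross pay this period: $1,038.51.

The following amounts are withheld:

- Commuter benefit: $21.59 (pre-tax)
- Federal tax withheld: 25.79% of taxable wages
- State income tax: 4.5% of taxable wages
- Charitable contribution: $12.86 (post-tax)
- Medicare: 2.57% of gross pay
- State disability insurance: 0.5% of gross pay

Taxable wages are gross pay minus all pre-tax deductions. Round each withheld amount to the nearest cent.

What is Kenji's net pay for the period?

$664.16

Commuter benefit: $21.59
Taxable wages = $1,038.51 − $21.59 = $1,016.92
Federal tax withheld: $1,016.92 × 0.2579 = $262.26
State income tax: $1,016.92 × 0.045 = $45.76
State disability insurance: $1,038.51 × 0.005 = $5.19
Medicare: $1,038.51 × 0.0257 = $26.69
Charitable contribution: $12.86
Total deductions = $21.59 + $262.26 + $45.76 + $5.19 + $26.69 + $12.86 = $374.35
Net pay = $1,038.51 − $374.35 = $664.16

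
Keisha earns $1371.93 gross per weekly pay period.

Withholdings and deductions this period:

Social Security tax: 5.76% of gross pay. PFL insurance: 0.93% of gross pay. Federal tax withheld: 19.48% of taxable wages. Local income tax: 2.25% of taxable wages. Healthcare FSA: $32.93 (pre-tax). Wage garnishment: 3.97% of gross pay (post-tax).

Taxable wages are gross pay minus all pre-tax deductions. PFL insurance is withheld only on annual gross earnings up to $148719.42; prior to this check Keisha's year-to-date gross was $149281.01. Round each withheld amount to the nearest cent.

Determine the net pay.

$914.54

Healthcare FSA: $32.93
Taxable wages = $1371.93 − $32.93 = $1339.00
Federal tax withheld: $1339.00 × 0.1948 = $260.84
Local income tax: $1339.00 × 0.0225 = $30.13
Social Security tax: $1371.93 × 0.0576 = $79.02
PFL insurance: annual cap $148719.42 already reached (YTD $149281.01), so $0.00
Wage garnishment: $1371.93 × 0.0397 = $54.47
Total deductions = $32.93 + $260.84 + $30.13 + $79.02 + $0.00 + $54.47 = $457.39
Net pay = $1371.93 − $457.39 = $914.54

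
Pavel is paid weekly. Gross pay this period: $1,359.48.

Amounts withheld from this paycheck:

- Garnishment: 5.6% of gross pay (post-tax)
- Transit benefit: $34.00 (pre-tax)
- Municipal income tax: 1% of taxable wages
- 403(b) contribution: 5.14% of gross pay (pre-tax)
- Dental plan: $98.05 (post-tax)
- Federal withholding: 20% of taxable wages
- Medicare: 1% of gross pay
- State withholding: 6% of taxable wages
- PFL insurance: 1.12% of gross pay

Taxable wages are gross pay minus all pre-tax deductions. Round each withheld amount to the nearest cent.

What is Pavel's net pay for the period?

$713.58

403(b) contribution: $1,359.48 × 0.0514 = $69.88
Transit benefit: $34.00
Pre-tax total = $69.88 + $34.00 = $103.88
Taxable wages = $1,359.48 − $103.88 = $1,255.60
Municipal income tax: $1,255.60 × 0.01 = $12.56
State withholding: $1,255.60 × 0.06 = $75.34
Federal withholding: $1,255.60 × 0.2 = $251.12
PFL insurance: $1,359.48 × 0.0112 = $15.23
Medicare: $1,359.48 × 0.01 = $13.59
Garnishment: $1,359.48 × 0.056 = $76.13
Dental plan: $98.05
Total deductions = $69.88 + $34.00 + $12.56 + $75.34 + $251.12 + $15.23 + $13.59 + $76.13 + $98.05 = $645.90
Net pay = $1,359.48 − $645.90 = $713.58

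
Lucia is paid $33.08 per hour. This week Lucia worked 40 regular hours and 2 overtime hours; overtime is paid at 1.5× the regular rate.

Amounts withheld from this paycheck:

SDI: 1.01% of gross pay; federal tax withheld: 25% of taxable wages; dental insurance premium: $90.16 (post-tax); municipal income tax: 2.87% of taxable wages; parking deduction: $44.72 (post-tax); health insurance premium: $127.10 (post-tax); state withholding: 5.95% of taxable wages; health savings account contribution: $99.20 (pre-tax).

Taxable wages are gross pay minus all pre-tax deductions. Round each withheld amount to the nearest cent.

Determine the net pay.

Regular pay: 40 × $33.08 = $1,323.20
Overtime pay: 2 × $33.08 × 1.5 = $99.24
Gross pay = $1,323.20 + $99.24 = $1,422.44
Health savings account contribution: $99.20
Taxable wages = $1,422.44 − $99.20 = $1,323.24
State withholding: $1,323.24 × 0.0595 = $78.73
Municipal income tax: $1,323.24 × 0.0287 = $37.98
Federal tax withheld: $1,323.24 × 0.25 = $330.81
SDI: $1,422.44 × 0.0101 = $14.37
Dental insurance premium: $90.16
Parking deduction: $44.72
Health insurance premium: $127.10
Total deductions = $99.20 + $78.73 + $37.98 + $330.81 + $14.37 + $90.16 + $44.72 + $127.10 = $823.07
Net pay = $1,422.44 − $823.07 = $599.37

$599.37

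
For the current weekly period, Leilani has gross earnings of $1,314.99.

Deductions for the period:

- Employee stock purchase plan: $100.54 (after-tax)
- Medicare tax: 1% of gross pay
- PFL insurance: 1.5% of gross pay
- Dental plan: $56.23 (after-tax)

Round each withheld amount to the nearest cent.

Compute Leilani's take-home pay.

PFL insurance: $1,314.99 × 0.015 = $19.72
Medicare tax: $1,314.99 × 0.01 = $13.15
Dental plan: $56.23
Employee stock purchase plan: $100.54
Total deductions = $19.72 + $13.15 + $56.23 + $100.54 = $189.64
Net pay = $1,314.99 − $189.64 = $1,125.35

$1,125.35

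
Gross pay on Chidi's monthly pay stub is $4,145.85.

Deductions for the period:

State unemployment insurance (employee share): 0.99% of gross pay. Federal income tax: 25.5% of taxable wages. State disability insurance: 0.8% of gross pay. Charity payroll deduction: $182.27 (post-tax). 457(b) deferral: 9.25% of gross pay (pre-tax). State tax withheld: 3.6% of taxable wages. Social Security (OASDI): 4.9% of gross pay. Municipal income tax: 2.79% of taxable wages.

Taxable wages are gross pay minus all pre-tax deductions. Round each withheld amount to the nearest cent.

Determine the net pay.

$2,102.92

457(b) deferral: $4,145.85 × 0.0925 = $383.49
Taxable wages = $4,145.85 − $383.49 = $3,762.36
State tax withheld: $3,762.36 × 0.036 = $135.44
Municipal income tax: $3,762.36 × 0.0279 = $104.97
Federal income tax: $3,762.36 × 0.255 = $959.40
State unemployment insurance (employee share): $4,145.85 × 0.0099 = $41.04
Social Security (OASDI): $4,145.85 × 0.049 = $203.15
State disability insurance: $4,145.85 × 0.008 = $33.17
Charity payroll deduction: $182.27
Total deductions = $383.49 + $135.44 + $104.97 + $959.40 + $41.04 + $203.15 + $33.17 + $182.27 = $2,042.93
Net pay = $4,145.85 − $2,042.93 = $2,102.92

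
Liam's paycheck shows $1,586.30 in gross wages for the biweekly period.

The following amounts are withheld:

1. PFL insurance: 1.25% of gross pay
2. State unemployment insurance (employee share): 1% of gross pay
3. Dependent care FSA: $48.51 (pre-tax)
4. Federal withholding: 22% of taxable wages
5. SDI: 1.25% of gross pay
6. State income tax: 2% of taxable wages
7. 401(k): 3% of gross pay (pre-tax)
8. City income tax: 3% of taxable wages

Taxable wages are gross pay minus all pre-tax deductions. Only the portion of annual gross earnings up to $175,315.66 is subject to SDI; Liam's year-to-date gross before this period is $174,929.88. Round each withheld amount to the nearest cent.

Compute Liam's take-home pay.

Dependent care FSA: $48.51
401(k): $1,586.30 × 0.03 = $47.59
Pre-tax total = $48.51 + $47.59 = $96.10
Taxable wages = $1,586.30 − $96.10 = $1,490.20
City income tax: $1,490.20 × 0.03 = $44.71
State income tax: $1,490.20 × 0.02 = $29.80
Federal withholding: $1,490.20 × 0.22 = $327.84
PFL insurance: $1,586.30 × 0.0125 = $19.83
SDI: only $175,315.66 − $174,929.88 = $385.78 of this check is subject → $385.78 × 0.0125 = $4.82
State unemployment insurance (employee share): $1,586.30 × 0.01 = $15.86
Total deductions = $48.51 + $47.59 + $44.71 + $29.80 + $327.84 + $19.83 + $4.82 + $15.86 = $538.96
Net pay = $1,586.30 − $538.96 = $1,047.34

$1,047.34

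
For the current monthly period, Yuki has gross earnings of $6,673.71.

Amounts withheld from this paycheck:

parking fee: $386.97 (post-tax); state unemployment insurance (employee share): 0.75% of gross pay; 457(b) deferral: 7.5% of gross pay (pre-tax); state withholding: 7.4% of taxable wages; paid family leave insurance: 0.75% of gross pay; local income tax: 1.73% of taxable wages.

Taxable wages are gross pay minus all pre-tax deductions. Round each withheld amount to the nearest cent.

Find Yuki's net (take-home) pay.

$5,122.49

457(b) deferral: $6,673.71 × 0.075 = $500.53
Taxable wages = $6,673.71 − $500.53 = $6,173.18
Local income tax: $6,173.18 × 0.0173 = $106.80
State withholding: $6,173.18 × 0.074 = $456.82
State unemployment insurance (employee share): $6,673.71 × 0.0075 = $50.05
Paid family leave insurance: $6,673.71 × 0.0075 = $50.05
Parking fee: $386.97
Total deductions = $500.53 + $106.80 + $456.82 + $50.05 + $50.05 + $386.97 = $1,551.22
Net pay = $6,673.71 − $1,551.22 = $5,122.49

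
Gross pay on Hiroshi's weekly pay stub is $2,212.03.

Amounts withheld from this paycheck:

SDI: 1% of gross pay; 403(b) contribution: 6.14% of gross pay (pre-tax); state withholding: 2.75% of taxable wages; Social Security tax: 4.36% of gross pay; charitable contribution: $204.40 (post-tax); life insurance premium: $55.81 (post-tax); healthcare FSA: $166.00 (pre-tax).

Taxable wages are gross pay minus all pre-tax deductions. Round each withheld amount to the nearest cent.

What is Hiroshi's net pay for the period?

$1,478.91

Healthcare FSA: $166.00
403(b) contribution: $2,212.03 × 0.0614 = $135.82
Pre-tax total = $166.00 + $135.82 = $301.82
Taxable wages = $2,212.03 − $301.82 = $1,910.21
State withholding: $1,910.21 × 0.0275 = $52.53
SDI: $2,212.03 × 0.01 = $22.12
Social Security tax: $2,212.03 × 0.0436 = $96.44
Life insurance premium: $55.81
Charitable contribution: $204.40
Total deductions = $166.00 + $135.82 + $52.53 + $22.12 + $96.44 + $55.81 + $204.40 = $733.12
Net pay = $2,212.03 − $733.12 = $1,478.91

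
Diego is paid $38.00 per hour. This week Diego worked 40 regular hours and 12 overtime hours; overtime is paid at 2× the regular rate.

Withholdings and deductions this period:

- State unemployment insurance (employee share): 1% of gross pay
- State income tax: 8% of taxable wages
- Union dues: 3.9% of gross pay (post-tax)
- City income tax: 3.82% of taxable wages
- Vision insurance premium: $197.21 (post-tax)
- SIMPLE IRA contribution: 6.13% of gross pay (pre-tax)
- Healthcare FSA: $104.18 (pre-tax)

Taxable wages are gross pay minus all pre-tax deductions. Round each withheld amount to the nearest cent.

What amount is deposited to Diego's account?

$1,604.83

Regular pay: 40 × $38.00 = $1,520.00
Overtime pay: 12 × $38.00 × 2 = $912.00
Gross pay = $1,520.00 + $912.00 = $2,432.00
SIMPLE IRA contribution: $2,432.00 × 0.0613 = $149.08
Healthcare FSA: $104.18
Pre-tax total = $149.08 + $104.18 = $253.26
Taxable wages = $2,432.00 − $253.26 = $2,178.74
State income tax: $2,178.74 × 0.08 = $174.30
City income tax: $2,178.74 × 0.0382 = $83.23
State unemployment insurance (employee share): $2,432.00 × 0.01 = $24.32
Union dues: $2,432.00 × 0.039 = $94.85
Vision insurance premium: $197.21
Total deductions = $149.08 + $104.18 + $174.30 + $83.23 + $24.32 + $94.85 + $197.21 = $827.17
Net pay = $2,432.00 − $827.17 = $1,604.83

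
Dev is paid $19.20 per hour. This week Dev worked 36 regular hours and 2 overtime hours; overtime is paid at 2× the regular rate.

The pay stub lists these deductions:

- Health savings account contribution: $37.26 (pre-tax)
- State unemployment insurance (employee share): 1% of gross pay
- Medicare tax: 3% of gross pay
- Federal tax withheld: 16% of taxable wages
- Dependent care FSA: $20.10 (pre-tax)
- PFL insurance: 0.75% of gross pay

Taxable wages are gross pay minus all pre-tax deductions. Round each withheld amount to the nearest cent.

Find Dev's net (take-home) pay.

Regular pay: 36 × $19.20 = $691.20
Overtime pay: 2 × $19.20 × 2 = $76.80
Gross pay = $691.20 + $76.80 = $768.00
Health savings account contribution: $37.26
Dependent care FSA: $20.10
Pre-tax total = $37.26 + $20.10 = $57.36
Taxable wages = $768.00 − $57.36 = $710.64
Federal tax withheld: $710.64 × 0.16 = $113.70
State unemployment insurance (employee share): $768.00 × 0.01 = $7.68
Medicare tax: $768.00 × 0.03 = $23.04
PFL insurance: $768.00 × 0.0075 = $5.76
Total deductions = $37.26 + $20.10 + $113.70 + $7.68 + $23.04 + $5.76 = $207.54
Net pay = $768.00 − $207.54 = $560.46

$560.46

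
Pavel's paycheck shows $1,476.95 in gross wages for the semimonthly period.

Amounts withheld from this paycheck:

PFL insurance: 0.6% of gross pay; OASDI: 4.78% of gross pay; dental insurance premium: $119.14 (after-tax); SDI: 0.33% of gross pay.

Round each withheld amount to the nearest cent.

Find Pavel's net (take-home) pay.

$1,273.48

SDI: $1,476.95 × 0.0033 = $4.87
PFL insurance: $1,476.95 × 0.006 = $8.86
OASDI: $1,476.95 × 0.0478 = $70.60
Dental insurance premium: $119.14
Total deductions = $4.87 + $8.86 + $70.60 + $119.14 = $203.47
Net pay = $1,476.95 − $203.47 = $1,273.48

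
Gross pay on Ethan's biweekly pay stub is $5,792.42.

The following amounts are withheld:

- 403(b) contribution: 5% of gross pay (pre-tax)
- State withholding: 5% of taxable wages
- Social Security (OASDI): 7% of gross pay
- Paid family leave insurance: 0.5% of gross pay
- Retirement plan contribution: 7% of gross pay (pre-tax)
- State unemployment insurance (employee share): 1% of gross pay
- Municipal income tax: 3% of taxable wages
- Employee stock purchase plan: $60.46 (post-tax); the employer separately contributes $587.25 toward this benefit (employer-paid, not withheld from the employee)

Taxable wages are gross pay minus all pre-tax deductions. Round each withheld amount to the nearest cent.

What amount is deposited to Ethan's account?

$4,136.73

Retirement plan contribution: $5,792.42 × 0.07 = $405.47
403(b) contribution: $5,792.42 × 0.05 = $289.62
Pre-tax total = $405.47 + $289.62 = $695.09
Taxable wages = $5,792.42 − $695.09 = $5,097.33
State withholding: $5,097.33 × 0.05 = $254.87
Municipal income tax: $5,097.33 × 0.03 = $152.92
Social Security (OASDI): $5,792.42 × 0.07 = $405.47
Paid family leave insurance: $5,792.42 × 0.005 = $28.96
State unemployment insurance (employee share): $5,792.42 × 0.01 = $57.92
Employee stock purchase plan: $60.46
(Employer's $587.25 toward employee stock purchase plan is not withheld from the employee.)
Total deductions = $405.47 + $289.62 + $254.87 + $152.92 + $405.47 + $28.96 + $57.92 + $60.46 = $1,655.69
Net pay = $5,792.42 − $1,655.69 = $4,136.73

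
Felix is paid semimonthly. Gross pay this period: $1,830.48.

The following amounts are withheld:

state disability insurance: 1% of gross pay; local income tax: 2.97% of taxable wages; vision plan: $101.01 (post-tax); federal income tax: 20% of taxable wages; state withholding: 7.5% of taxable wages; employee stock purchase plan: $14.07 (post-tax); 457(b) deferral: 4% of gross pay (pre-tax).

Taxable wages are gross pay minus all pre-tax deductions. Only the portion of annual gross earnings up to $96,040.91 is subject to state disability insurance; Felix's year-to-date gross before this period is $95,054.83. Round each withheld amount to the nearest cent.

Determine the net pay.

457(b) deferral: $1,830.48 × 0.04 = $73.22
Taxable wages = $1,830.48 − $73.22 = $1,757.26
Federal income tax: $1,757.26 × 0.2 = $351.45
Local income tax: $1,757.26 × 0.0297 = $52.19
State withholding: $1,757.26 × 0.075 = $131.79
State disability insurance: only $96,040.91 − $95,054.83 = $986.08 of this check is subject → $986.08 × 0.01 = $9.86
Employee stock purchase plan: $14.07
Vision plan: $101.01
Total deductions = $73.22 + $351.45 + $52.19 + $131.79 + $9.86 + $14.07 + $101.01 = $733.59
Net pay = $1,830.48 − $733.59 = $1,096.89

$1,096.89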